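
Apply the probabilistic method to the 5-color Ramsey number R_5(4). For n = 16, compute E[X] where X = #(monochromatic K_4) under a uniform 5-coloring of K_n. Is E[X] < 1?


E[X] = C(16, 4) · 5^{1 − 6} = 1820 · 5^{−5} = 1820/3125.
As a reduced fraction: E[X] = 364/625 ≈ 0.582.
Is E[X] < 1? YES.
Since E[X] < 1, there exists a 5-coloring of K_{16} with no monochromatic K_4; hence R_5(4) > 16.

E[X] = 364/625 ≈ 0.582; E[X] < 1, so R_5(4) > 16.


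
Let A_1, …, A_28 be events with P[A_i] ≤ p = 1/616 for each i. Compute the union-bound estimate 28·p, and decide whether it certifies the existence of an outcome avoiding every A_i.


Union bound: P[∪_{i=1}^{28} A_i] ≤ Σ_i P[A_i] ≤ 28·p = 28·(1/616) = 1/22.
Numerically: 1/22 ≈ 0.0455.
Is 1/22 < 1? YES.
Since P[∪ A_i] ≤ 1/22 < 1, the complement has P[∩ A_i^c] ≥ 1 − 1/22 = 21/22 > 0, so some outcome avoids every A_i.

28·p = 1/22 ≈ 0.0455; existence CERTIFIED by the union bound.


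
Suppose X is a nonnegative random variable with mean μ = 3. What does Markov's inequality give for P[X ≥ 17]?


μ = E[X] = 3, a = 17.
Markov: P[X ≥ 17] ≤ μ/a = (3)/17 = 3/17.
Numerically: ≈ 0.176471.
(Since a = 17 > μ = 3.000000, the bound 3/17 is < 1 and informative.)

P[X ≥ 17] ≤ 3/17 ≈ 0.176471.


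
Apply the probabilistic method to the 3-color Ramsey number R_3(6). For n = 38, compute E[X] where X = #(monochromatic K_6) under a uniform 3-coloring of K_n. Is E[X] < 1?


E[X] = C(38, 6) · 3^{1 − 15} = 2760681 · 3^{−14} = 2760681/4782969.
As a reduced fraction: E[X] = 920227/1594323 ≈ 0.577190.
Is E[X] < 1? YES.
Since E[X] < 1, there exists a 3-coloring of K_{38} with no monochromatic K_6; hence R_3(6) > 38.

E[X] = 920227/1594323 ≈ 0.577190; E[X] < 1, so R_3(6) > 38.


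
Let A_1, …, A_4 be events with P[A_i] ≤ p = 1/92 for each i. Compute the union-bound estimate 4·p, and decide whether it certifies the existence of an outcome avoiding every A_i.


Union bound: P[∪_{i=1}^{4} A_i] ≤ Σ_i P[A_i] ≤ 4·p = 4·(1/92) = 1/23.
Numerically: 1/23 ≈ 0.043.
Is 1/23 < 1? YES.
Since P[∪ A_i] ≤ 1/23 < 1, the complement has P[∩ A_i^c] ≥ 1 − 1/23 = 22/23 > 0, so some outcome avoids every A_i.

4·p = 1/23 ≈ 0.043; existence CERTIFIED by the union bound.


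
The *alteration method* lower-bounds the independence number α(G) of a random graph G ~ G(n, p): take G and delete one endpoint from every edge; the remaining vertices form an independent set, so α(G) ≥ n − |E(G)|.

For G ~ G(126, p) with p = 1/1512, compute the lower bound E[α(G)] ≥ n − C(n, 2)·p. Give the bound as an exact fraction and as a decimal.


E[|E(G)|] = C(126, 2)·p = 7875 · (1/1512) = 125/24.
E[α(G)] ≥ n − E[|E(G)|] = 126 − 125/24 = 2899/24.
Numerically: ≈ 120.791667.
(This is only a lower bound; the true E[α(G)] may be larger.)

E[α(G)] ≥ 2899/24 ≈ 120.791667.


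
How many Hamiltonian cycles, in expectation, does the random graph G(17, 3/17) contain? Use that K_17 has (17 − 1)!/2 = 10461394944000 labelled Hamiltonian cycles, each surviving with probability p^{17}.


K_17 has (17 − 1)!/2 = 10461394944000 labelled Hamiltonian cycles.
For each such Hamiltonian cycle H, let X_H = 1 if all 17 edges of H are present in G. Then P[X_H = 1] = p^{17} = (3/17)^{17} = 129140163/827240261886336764177.
Summing the indicators: E[X] = Σ_H E[X_H] = 10461394944000 · p^{17} = 10461394944000 · 129140163/827240261886336764177 = 1350986248275535872000/827240261886336764177.
Numerically: E[X] ≈ 1.633.

E[X] = 10461394944000 · (3/17)^{17} = 1350986248275535872000/827240261886336764177 ≈ 1.633.


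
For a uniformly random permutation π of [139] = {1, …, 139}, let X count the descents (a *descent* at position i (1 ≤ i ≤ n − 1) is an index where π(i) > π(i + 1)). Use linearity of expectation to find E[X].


Write X = Σ X_I over i = 1, …, 138, with X_I the indicator of one descent.
There are 138 indicators.
For each fixed i, the pair (π(i), π(i+1)) is a uniformly random ordered pair of distinct values from {1, …, 139}; by symmetry P[π(i) > π(i+1)] = 1/2.
By linearity: E[X] = 138 · (1/2) = (139 − 1) · (1/2) = 69 ≈ 69.00000.

E[X] = 69 = 69.00000.


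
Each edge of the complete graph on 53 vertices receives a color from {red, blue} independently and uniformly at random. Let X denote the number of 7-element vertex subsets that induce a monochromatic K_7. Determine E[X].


Let X = Σ_S X_S over the C(53, 7) = 154143080 subsets S of size 7, where X_S = 1 if the K_7 on S is monochromatic.
For a fixed S, the K_7 on S has C(7, 2) = 21 edges. P[all 21 edges red] = (1/2)^21, and likewise for blue, so P[monochromatic] = 2·(1/2)^21 = 2^{1 − 21} = 1/1048576.
By linearity of expectation: E[X] = C(53, 7) · 2^{1 − 21} = 154143080 · 1/1048576 = 19267885/131072.
Numerically: E[X] ≈ 147.002.

E[X] = C(53,7)·2^(1−C(7,2)) = 19267885/131072 ≈ 147.002.


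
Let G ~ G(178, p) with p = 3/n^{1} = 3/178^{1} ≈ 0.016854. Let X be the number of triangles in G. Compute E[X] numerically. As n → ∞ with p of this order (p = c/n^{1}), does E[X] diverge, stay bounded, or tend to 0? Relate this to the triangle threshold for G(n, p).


Number of potential triangles: C(178, 3) = 924176.
Each occurs with probability p³ ≈ (0.016854)³ ≈ 4.7874446e-06.
By linearity: E[X] = C(178, 3)·p³ ≈ 924176 · 4.7874446e-06 ≈ 4.42444.
Here α = 1, so p = 3/n is exactly at the triangle threshold p ~ 1/n. Asymptotically E[X] → c³/6 = 3³/6 = 9/2 ≈ 4.50000, a bounded constant. In this regime the triangle count is asymptotically Poisson(c³/6).

E[X] ≈ 4.42444; in regime p = Θ(1/n^{1}) E[X] stays bounded (at the triangle threshold p ~ 1/n).


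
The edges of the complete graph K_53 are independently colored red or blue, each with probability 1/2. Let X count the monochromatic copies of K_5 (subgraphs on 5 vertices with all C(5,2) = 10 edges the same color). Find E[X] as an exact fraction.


Let X = Σ_S X_S over the C(53, 5) = 2869685 subsets S of size 5, where X_S = 1 if the K_5 on S is monochromatic.
For a fixed S, the K_5 on S has C(5, 2) = 10 edges. P[all 10 edges red] = (1/2)^10, and likewise for blue, so P[monochromatic] = 2·(1/2)^10 = 2^{1 − 10} = 1/512.
Summing: E[X] = C(53, 5) · 2^{1 − 10} = 2869685 · 1/512 = 2869685/512.
Numerically: E[X] ≈ 5604.853516.

E[X] = C(53,5)·2^(1−C(5,2)) = 2869685/512 ≈ 5604.853516.


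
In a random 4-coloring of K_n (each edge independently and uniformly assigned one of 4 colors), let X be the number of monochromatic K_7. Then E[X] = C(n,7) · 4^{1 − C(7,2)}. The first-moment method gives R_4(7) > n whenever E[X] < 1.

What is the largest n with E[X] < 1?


We need C(n, 7) · 4^{1 − 21} < 1, i.e. C(n, 7) < 4^{21 − 1} = 1099511627776.
Check values of n near the boundary:
  n = 174: C(174, 7) = 847879782984; 847879782984 < 1099511627776? YES
  n = 175: C(175, 7) = 883208107275; 883208107275 < 1099511627776? YES
  n = 176: C(176, 7) = 919790691600; 919790691600 < 1099511627776? YES
  n = 177: C(177, 7) = 957664425960; 957664425960 < 1099511627776? YES
  n = 178: C(178, 7) = 996867063280; 996867063280 < 1099511627776? YES
  n = 179: C(179, 7) = 1037437234460; 1037437234460 < 1099511627776? YES
  n = 180: C(180, 7) = 1079414463600; 1079414463600 < 1099511627776? YES
  n = 181: C(181, 7) = 1122839183400; 1122839183400 < 1099511627776? NO
  n = 182: C(182, 7) = 1167752750736; 1167752750736 < 1099511627776? NO
  n = 183: C(183, 7) = 1214197462413; 1214197462413 < 1099511627776? NO
The largest n with C(n, 7) < 1099511627776 is n = 180 (where E[X] = 67463403975/68719476736 ≈ 0.9817). Hence R_4(7) > 180, i.e. R_4(7) ≥ 181.

Largest n = 180; hence R_4(7) > 180.


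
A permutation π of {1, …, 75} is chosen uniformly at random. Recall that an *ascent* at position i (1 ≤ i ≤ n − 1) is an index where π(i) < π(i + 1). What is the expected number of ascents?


Write X = Σ X_I over i = 1, …, 74, with X_I the indicator of one ascent.
There are 74 indicators.
For each fixed i, the pair (π(i), π(i+1)) is a uniformly random ordered pair of distinct values from {1, …, 75}; by symmetry P[π(i) < π(i+1)] = 1/2.
By linearity: E[X] = 74 · (1/2) = (75 − 1) · (1/2) = 37 ≈ 37.00000.

E[X] = 37 = 37.00000.


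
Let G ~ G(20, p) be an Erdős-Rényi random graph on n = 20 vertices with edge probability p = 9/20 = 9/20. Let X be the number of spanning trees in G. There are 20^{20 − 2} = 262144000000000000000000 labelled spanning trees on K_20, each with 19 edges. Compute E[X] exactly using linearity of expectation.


K_20 has 20^{20 − 2} = 262144000000000000000000 labelled spanning trees.
For each such spanning tree H, let X_H = 1 if all 19 edges of H are present in G. Then P[X_H = 1] = p^{19} = (9/20)^{19} = 1350851717672992089/5242880000000000000000000.
By linearity of expectation: E[X] = Σ_H E[X_H] = 262144000000000000000000 · p^{19} = 262144000000000000000000 · 1350851717672992089/5242880000000000000000000 = 1350851717672992089/20.
Numerically: E[X] ≈ 6.75e+16.

E[X] = 262144000000000000000000 · (9/20)^{19} = 1350851717672992089/20 ≈ 6.75e+16.


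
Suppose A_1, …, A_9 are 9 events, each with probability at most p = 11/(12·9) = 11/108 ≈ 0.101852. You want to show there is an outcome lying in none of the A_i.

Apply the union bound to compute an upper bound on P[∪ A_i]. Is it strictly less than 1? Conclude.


Union bound: P[∪_{i=1}^{9} A_i] ≤ Σ_i P[A_i] ≤ 9·p = 9·(11/108) = 11/12.
Numerically: 11/12 ≈ 0.916667.
Is 11/12 < 1? YES.
Since P[∪ A_i] ≤ 11/12 < 1, the complement has P[∩ A_i^c] ≥ 1 − 11/12 = 1/12 > 0, so some outcome avoids every A_i.

9·p = 11/12 ≈ 0.916667; existence CERTIFIED by the union bound.


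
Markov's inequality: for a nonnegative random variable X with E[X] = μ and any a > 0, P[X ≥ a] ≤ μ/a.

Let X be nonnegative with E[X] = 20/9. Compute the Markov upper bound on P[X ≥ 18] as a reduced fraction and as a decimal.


μ = E[X] = 20/9, a = 18.
Markov: P[X ≥ 18] ≤ μ/a = (20/9)/18 = 10/81.
Numerically: ≈ 0.123.
(Since a = 18 > μ = 2.222, the bound 10/81 is < 1 and informative.)

P[X ≥ 18] ≤ 10/81 ≈ 0.123.


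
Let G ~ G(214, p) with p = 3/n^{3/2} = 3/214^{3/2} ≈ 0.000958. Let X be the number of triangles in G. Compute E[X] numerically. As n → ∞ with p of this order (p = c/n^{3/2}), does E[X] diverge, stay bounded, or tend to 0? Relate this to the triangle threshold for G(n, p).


Number of potential triangles: C(214, 3) = 1610564.
Each occurs with probability p³ ≈ (0.000958)³ ≈ 8.80039e-10.
By linearity: E[X] = C(214, 3)·p³ ≈ 1610564 · 8.80039e-10 ≈ 0.001.
Since α = 3/2 > 1, p = c/n^{3/2} = o(1/n) is below the triangle threshold p ~ 1/n. Asymptotically E[X] ~ (c³/6)·n^{3(1−α)} = (3³/6)·n^{-1.5} → 0, so by Markov's inequality G has no triangles w.h.p.

E[X] ≈ 0.001; in regime p = Θ(1/n^{3/2}) E[X] tends to 0 (below the triangle threshold p ~ 1/n).


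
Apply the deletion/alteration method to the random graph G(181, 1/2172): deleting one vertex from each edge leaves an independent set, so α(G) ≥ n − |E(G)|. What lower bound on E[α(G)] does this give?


E[|E(G)|] = C(181, 2)·p = 16290 · (1/2172) = 15/2.
E[α(G)] ≥ n − E[|E(G)|] = 181 − 15/2 = 347/2.
Numerically: ≈ 173.500000.
(This is only a lower bound; the true E[α(G)] may be larger.)

E[α(G)] ≥ 347/2 ≈ 173.500000.


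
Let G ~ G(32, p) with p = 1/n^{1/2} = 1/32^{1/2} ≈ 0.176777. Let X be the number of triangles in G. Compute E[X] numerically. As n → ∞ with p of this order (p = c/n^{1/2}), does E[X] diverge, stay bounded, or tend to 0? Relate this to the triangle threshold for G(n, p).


Number of potential triangles: C(32, 3) = 4960.
Each occurs with probability p³ ≈ (0.176777)³ ≈ 5.52427173e-03.
By linearity: E[X] = C(32, 3)·p³ ≈ 4960 · 5.52427173e-03 ≈ 27.400388.
Since α = 1/2 < 1, p = c/n^{1/2} ≫ 1/n is above the triangle threshold p ~ 1/n. Asymptotically E[X] ~ (c³/6)·n^{3(1−α)} = (1³/6)·n^{1.5} → ∞; triangles are abundant w.h.p.

E[X] ≈ 27.400388; in regime p = Θ(1/n^{1/2}) E[X] diverges (above the triangle threshold p ~ 1/n).


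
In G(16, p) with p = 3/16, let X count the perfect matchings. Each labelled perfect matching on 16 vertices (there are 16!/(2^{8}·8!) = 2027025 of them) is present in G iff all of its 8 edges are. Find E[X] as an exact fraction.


K_16 has 16!/(2^{8}·8!) = 2027025 labelled perfect matchings.
For each such perfect matching H, let X_H = 1 if all 8 edges of H are present in G. Then P[X_H = 1] = p^{8} = (3/16)^{8} = 6561/4294967296.
By linearity: E[X] = Σ_H E[X_H] = 2027025 · p^{8} = 2027025 · 6561/4294967296 = 13299311025/4294967296.
Numerically: E[X] ≈ 3.09649.

E[X] = 2027025 · (3/16)^{8} = 13299311025/4294967296 ≈ 3.09649.


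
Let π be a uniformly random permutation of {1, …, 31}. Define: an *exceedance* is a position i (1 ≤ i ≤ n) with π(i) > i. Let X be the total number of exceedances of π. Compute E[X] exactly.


Write X = Σ_{i=1}^{31} X_i, where X_i = 1_{π(i) > i}.
For each fixed i, π(i) is uniform over {1, …, 31} (marginal of a uniform permutation), so P[π(i) > i] = (n − i)/n. Summing: Σ_{i=1}^{31} (n − i)/n = (0 + 1 + … + 30)/31 = 31(31 − 1)/(2·31) = (31 − 1)/2.
Hence E[X] = Σ_{i=1}^{31} (31 − i)/31 = 15 ≈ 15.00000.

E[X] = 15 = 15.00000.


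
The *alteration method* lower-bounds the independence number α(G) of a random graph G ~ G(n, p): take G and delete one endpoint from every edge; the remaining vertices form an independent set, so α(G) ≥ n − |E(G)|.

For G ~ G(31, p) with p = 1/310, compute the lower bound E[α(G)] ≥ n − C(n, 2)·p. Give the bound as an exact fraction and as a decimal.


E[|E(G)|] = C(31, 2)·p = 465 · (1/310) = 3/2.
E[α(G)] ≥ n − E[|E(G)|] = 31 − 3/2 = 59/2.
Numerically: ≈ 29.5000.
(This is only a lower bound; the true E[α(G)] may be larger.)

E[α(G)] ≥ 59/2 ≈ 29.5000.


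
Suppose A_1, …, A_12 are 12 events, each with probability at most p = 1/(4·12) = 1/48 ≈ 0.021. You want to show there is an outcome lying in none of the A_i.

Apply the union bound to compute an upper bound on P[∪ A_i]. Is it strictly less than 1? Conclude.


Union bound: P[∪_{i=1}^{12} A_i] ≤ Σ_i P[A_i] ≤ 12·p = 12·(1/48) = 1/4.
Numerically: 1/4 ≈ 0.250.
Is 1/4 < 1? YES.
Since P[∪ A_i] ≤ 1/4 < 1, the complement has P[∩ A_i^c] ≥ 1 − 1/4 = 3/4 > 0, so some outcome avoids every A_i.

12·p = 1/4 ≈ 0.250; existence CERTIFIED by the union bound.


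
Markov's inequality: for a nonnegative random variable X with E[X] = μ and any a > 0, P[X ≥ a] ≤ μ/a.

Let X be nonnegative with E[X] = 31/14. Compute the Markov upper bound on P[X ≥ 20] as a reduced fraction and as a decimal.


μ = E[X] = 31/14, a = 20.
Markov: P[X ≥ 20] ≤ μ/a = (31/14)/20 = 31/280.
Numerically: ≈ 0.111.
(Since a = 20 > μ = 2.214, the bound 31/280 is < 1 and informative.)

P[X ≥ 20] ≤ 31/280 ≈ 0.111.


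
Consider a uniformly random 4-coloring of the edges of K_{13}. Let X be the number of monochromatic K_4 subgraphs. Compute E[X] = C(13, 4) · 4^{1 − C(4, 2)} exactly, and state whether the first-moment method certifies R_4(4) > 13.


E[X] = C(13, 4) · 4^{1 − 6} = 715 · 4^{−5} = 715/1024.
As a reduced fraction: E[X] = 715/1024 ≈ 0.6982.
Is E[X] < 1? YES.
Since E[X] < 1, there exists a 4-coloring of K_{13} with no monochromatic K_4; hence R_4(4) > 13.

E[X] = 715/1024 ≈ 0.6982; E[X] < 1, so R_4(4) > 13.


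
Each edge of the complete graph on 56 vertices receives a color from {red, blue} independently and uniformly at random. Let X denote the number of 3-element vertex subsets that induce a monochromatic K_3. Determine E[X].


Let X = Σ_S X_S over the C(56, 3) = 27720 subsets S of size 3, where X_S = 1 if the K_3 on S is monochromatic.
For a fixed S, the K_3 on S has C(3, 2) = 3 edges. P[all 3 edges red] = (1/2)^3, and likewise for blue, so P[monochromatic] = 2·(1/2)^3 = 2^{1 − 3} = 1/4.
By linearity of expectation: E[X] = C(56, 3) · 2^{1 − 3} = 27720 · 1/4 = 6930.
Numerically: E[X] ≈ 6930.000000.

E[X] = C(56,3)·2^(1−C(3,2)) = 6930 ≈ 6930.000000.


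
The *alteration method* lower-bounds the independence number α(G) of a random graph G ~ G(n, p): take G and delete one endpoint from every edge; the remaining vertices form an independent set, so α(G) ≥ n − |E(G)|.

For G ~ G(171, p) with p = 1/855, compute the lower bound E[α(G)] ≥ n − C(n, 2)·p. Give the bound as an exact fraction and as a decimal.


E[|E(G)|] = C(171, 2)·p = 14535 · (1/855) = 17.
E[α(G)] ≥ n − E[|E(G)|] = 171 − 17 = 154.
Numerically: ≈ 154.0000.
(This is only a lower bound; the true E[α(G)] may be larger.)

E[α(G)] ≥ 154 ≈ 154.0000.


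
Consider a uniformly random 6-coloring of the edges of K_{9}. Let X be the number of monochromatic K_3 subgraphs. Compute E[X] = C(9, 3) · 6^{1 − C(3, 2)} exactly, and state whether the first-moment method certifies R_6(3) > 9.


E[X] = C(9, 3) · 6^{1 − 3} = 84 · 6^{−2} = 84/36.
As a reduced fraction: E[X] = 7/3 ≈ 2.3333.
Is E[X] < 1? NO.
Since E[X] ≥ 1, the first-moment bound is inconclusive at n = 9; it does NOT by itself certify R_6(3) > 9.

E[X] = 7/3 ≈ 2.3333; E[X] ≥ 1; first-moment method inconclusive here.


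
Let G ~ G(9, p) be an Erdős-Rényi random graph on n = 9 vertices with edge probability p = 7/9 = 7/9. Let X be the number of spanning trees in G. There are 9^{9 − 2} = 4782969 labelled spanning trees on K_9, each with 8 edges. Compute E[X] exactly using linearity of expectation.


K_9 has 9^{9 − 2} = 4782969 labelled spanning trees.
For each such spanning tree H, let X_H = 1 if all 8 edges of H are present in G. Then P[X_H = 1] = p^{8} = (7/9)^{8} = 5764801/43046721.
By linearity of expectation: E[X] = Σ_H E[X_H] = 4782969 · p^{8} = 4782969 · 5764801/43046721 = 5764801/9.
Numerically: E[X] ≈ 6.405e+05.

E[X] = 4782969 · (7/9)^{8} = 5764801/9 ≈ 6.405e+05.


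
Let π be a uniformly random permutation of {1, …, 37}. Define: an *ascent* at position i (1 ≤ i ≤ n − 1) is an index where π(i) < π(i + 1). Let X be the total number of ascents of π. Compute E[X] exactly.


Write X = Σ X_I over i = 1, …, 36, with X_I the indicator of one ascent.
There are 36 indicators.
For each fixed i, the pair (π(i), π(i+1)) is a uniformly random ordered pair of distinct values from {1, …, 37}; by symmetry P[π(i) < π(i+1)] = 1/2.
By linearity: E[X] = 36 · (1/2) = (37 − 1) · (1/2) = 18 ≈ 18.000000.

E[X] = 18 = 18.000000.


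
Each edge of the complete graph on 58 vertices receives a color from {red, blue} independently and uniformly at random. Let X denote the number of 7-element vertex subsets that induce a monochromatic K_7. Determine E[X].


Let X = Σ_S X_S over the C(58, 7) = 300674088 subsets S of size 7, where X_S = 1 if the K_7 on S is monochromatic.
For a fixed S, the K_7 on S has C(7, 2) = 21 edges. P[all 21 edges red] = (1/2)^21, and likewise for blue, so P[monochromatic] = 2·(1/2)^21 = 2^{1 − 21} = 1/1048576.
By linearity: E[X] = C(58, 7) · 2^{1 − 21} = 300674088 · 1/1048576 = 37584261/131072.
Numerically: E[X] ≈ 286.745155.

E[X] = C(58,7)·2^(1−C(7,2)) = 37584261/131072 ≈ 286.745155.


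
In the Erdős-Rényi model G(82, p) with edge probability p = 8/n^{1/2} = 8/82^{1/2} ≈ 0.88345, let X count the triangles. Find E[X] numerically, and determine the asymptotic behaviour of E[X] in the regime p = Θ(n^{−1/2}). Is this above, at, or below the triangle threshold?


Number of potential triangles: C(82, 3) = 88560.
Each occurs with probability p³ ≈ (0.88345)³ ≈ 6.8952368e-01.
By linearity: E[X] = C(82, 3)·p³ ≈ 88560 · 6.8952368e-01 ≈ 61064.21666.
Since α = 1/2 < 1, p = c/n^{1/2} ≫ 1/n is above the triangle threshold p ~ 1/n. Asymptotically E[X] ~ (c³/6)·n^{3(1−α)} = (8³/6)·n^{1.5} → ∞; triangles are abundant w.h.p.

E[X] ≈ 61064.21666; in regime p = Θ(1/n^{1/2}) E[X] diverges (above the triangle threshold p ~ 1/n).


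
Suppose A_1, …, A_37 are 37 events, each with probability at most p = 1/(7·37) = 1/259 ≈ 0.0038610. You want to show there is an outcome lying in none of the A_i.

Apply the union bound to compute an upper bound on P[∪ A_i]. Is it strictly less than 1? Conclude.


Union bound: P[∪_{i=1}^{37} A_i] ≤ Σ_i P[A_i] ≤ 37·p = 37·(1/259) = 1/7.
Numerically: 1/7 ≈ 0.1428571.
Is 1/7 < 1? YES.
Since P[∪ A_i] ≤ 1/7 < 1, the complement has P[∩ A_i^c] ≥ 1 − 1/7 = 6/7 > 0, so some outcome avoids every A_i.

37·p = 1/7 ≈ 0.1428571; existence CERTIFIED by the union bound.


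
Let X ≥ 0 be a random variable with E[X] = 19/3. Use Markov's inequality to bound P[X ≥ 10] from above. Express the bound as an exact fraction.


μ = E[X] = 19/3, a = 10.
Markov: P[X ≥ 10] ≤ μ/a = (19/3)/10 = 19/30.
Numerically: ≈ 0.63333.
(Since a = 10 > μ = 6.33333, the bound 19/30 is < 1 and informative.)

P[X ≥ 10] ≤ 19/30 ≈ 0.63333.


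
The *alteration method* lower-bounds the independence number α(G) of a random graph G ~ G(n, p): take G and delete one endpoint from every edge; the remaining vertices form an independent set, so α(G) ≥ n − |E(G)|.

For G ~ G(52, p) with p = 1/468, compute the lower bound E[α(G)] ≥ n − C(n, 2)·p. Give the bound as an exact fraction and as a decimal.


E[|E(G)|] = C(52, 2)·p = 1326 · (1/468) = 17/6.
E[α(G)] ≥ n − E[|E(G)|] = 52 − 17/6 = 295/6.
Numerically: ≈ 49.16667.
(This is only a lower bound; the true E[α(G)] may be larger.)

E[α(G)] ≥ 295/6 ≈ 49.16667.


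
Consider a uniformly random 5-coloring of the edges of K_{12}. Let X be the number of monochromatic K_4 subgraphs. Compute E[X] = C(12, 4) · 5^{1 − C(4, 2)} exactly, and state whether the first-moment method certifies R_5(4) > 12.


E[X] = C(12, 4) · 5^{1 − 6} = 495 · 5^{−5} = 495/3125.
As a reduced fraction: E[X] = 99/625 ≈ 0.15840.
Is E[X] < 1? YES.
Since E[X] < 1, there exists a 5-coloring of K_{12} with no monochromatic K_4; hence R_5(4) > 12.

E[X] = 99/625 ≈ 0.15840; E[X] < 1, so R_5(4) > 12.


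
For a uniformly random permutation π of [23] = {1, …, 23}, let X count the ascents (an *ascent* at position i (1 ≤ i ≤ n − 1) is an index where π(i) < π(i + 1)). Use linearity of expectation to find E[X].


Write X = Σ X_I over i = 1, …, 22, with X_I the indicator of one ascent.
There are 22 indicators.
For each fixed i, the pair (π(i), π(i+1)) is a uniformly random ordered pair of distinct values from {1, …, 23}; by symmetry P[π(i) < π(i+1)] = 1/2.
By linearity: E[X] = 22 · (1/2) = (23 − 1) · (1/2) = 11 ≈ 11.000000.

E[X] = 11 = 11.000000.


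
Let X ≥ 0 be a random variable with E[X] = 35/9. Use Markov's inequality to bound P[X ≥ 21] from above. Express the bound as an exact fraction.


μ = E[X] = 35/9, a = 21.
Markov: P[X ≥ 21] ≤ μ/a = (35/9)/21 = 5/27.
Numerically: ≈ 0.18519.
(Since a = 21 > μ = 3.88889, the bound 5/27 is < 1 and informative.)

P[X ≥ 21] ≤ 5/27 ≈ 0.18519.


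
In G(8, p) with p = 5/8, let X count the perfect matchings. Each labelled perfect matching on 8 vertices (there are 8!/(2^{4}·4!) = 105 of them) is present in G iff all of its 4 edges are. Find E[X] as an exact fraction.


K_8 has 8!/(2^{4}·4!) = 105 labelled perfect matchings.
For each such perfect matching H, let X_H = 1 if all 4 edges of H are present in G. Then P[X_H = 1] = p^{4} = (5/8)^{4} = 625/4096.
By linearity: E[X] = Σ_H E[X_H] = 105 · p^{4} = 105 · 625/4096 = 65625/4096.
Numerically: E[X] ≈ 16.02.

E[X] = 105 · (5/8)^{4} = 65625/4096 ≈ 16.02.


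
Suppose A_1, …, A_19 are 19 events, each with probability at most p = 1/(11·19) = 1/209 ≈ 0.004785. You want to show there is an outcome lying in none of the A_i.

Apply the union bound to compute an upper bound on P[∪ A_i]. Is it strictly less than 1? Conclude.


Union bound: P[∪_{i=1}^{19} A_i] ≤ Σ_i P[A_i] ≤ 19·p = 19·(1/209) = 1/11.
Numerically: 1/11 ≈ 0.090909.
Is 1/11 < 1? YES.
Since P[∪ A_i] ≤ 1/11 < 1, the complement has P[∩ A_i^c] ≥ 1 − 1/11 = 10/11 > 0, so some outcome avoids every A_i.

19·p = 1/11 ≈ 0.090909; existence CERTIFIED by the union bound.


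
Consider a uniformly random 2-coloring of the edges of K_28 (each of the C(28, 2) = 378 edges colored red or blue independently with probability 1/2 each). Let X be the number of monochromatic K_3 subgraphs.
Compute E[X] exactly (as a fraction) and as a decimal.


Let X = Σ_S X_S over the C(28, 3) = 3276 subsets S of size 3, where X_S = 1 if the K_3 on S is monochromatic.
For a fixed S, the K_3 on S has C(3, 2) = 3 edges. P[all 3 edges red] = (1/2)^3, and likewise for blue, so P[monochromatic] = 2·(1/2)^3 = 2^{1 − 3} = 1/4.
Summing: E[X] = C(28, 3) · 2^{1 − 3} = 3276 · 1/4 = 819.
Numerically: E[X] ≈ 819.000.

E[X] = C(28,3)·2^(1−C(3,2)) = 819 ≈ 819.000.


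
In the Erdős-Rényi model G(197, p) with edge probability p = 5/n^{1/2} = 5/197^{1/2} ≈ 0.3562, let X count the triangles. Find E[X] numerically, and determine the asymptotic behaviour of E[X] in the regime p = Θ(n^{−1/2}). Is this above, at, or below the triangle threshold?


Number of potential triangles: C(197, 3) = 1254890.
Each occurs with probability p³ ≈ (0.3562)³ ≈ 4.520752e-02.
By linearity: E[X] = C(197, 3)·p³ ≈ 1254890 · 4.520752e-02 ≈ 56730.4636.
Since α = 1/2 < 1, p = c/n^{1/2} ≫ 1/n is above the triangle threshold p ~ 1/n. Asymptotically E[X] ~ (c³/6)·n^{3(1−α)} = (5³/6)·n^{1.5} → ∞; triangles are abundant w.h.p.

E[X] ≈ 56730.4636; in regime p = Θ(1/n^{1/2}) E[X] diverges (above the triangle threshold p ~ 1/n).


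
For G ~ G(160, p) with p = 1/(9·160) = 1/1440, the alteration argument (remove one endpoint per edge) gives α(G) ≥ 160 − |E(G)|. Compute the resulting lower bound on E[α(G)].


E[|E(G)|] = C(160, 2)·p = 12720 · (1/1440) = 53/6.
E[α(G)] ≥ n − E[|E(G)|] = 160 − 53/6 = 907/6.
Numerically: ≈ 151.1667.
(This is only a lower bound; the true E[α(G)] may be larger.)

E[α(G)] ≥ 907/6 ≈ 151.1667.


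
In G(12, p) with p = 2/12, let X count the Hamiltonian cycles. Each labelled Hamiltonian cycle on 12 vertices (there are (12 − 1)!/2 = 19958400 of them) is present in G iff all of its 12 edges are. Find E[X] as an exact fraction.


K_12 has (12 − 1)!/2 = 19958400 labelled Hamiltonian cycles.
For each such Hamiltonian cycle H, let X_H = 1 if all 12 edges of H are present in G. Then P[X_H = 1] = p^{12} = (1/6)^{12} = 1/2176782336.
By linearity of expectation: E[X] = Σ_H E[X_H] = 19958400 · p^{12} = 19958400 · 1/2176782336 = 1925/209952.
Numerically: E[X] ≈ 0.0091688.

E[X] = 19958400 · (1/6)^{12} = 1925/209952 ≈ 0.0091688.


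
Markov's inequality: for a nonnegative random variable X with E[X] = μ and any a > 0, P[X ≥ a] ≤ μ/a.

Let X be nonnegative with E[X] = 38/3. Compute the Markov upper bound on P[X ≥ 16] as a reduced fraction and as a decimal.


μ = E[X] = 38/3, a = 16.
Markov: P[X ≥ 16] ≤ μ/a = (38/3)/16 = 19/24.
Numerically: ≈ 0.7917.
(Since a = 16 > μ = 12.6667, the bound 19/24 is < 1 and informative.)

P[X ≥ 16] ≤ 19/24 ≈ 0.7917.


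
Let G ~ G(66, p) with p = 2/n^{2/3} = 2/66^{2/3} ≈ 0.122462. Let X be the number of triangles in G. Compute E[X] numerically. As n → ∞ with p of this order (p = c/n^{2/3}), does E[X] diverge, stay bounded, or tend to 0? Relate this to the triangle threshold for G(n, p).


Number of potential triangles: C(66, 3) = 45760.
Each occurs with probability p³ ≈ (0.122462)³ ≈ 1.83654729e-03.
By linearity: E[X] = C(66, 3)·p³ ≈ 45760 · 1.83654729e-03 ≈ 84.040404.
Since α = 2/3 < 1, p = c/n^{2/3} ≫ 1/n is above the triangle threshold p ~ 1/n. Asymptotically E[X] ~ (c³/6)·n^{3(1−α)} = (2³/6)·n^{1} → ∞; triangles are abundant w.h.p.

E[X] ≈ 84.040404; in regime p = Θ(1/n^{2/3}) E[X] diverges (above the triangle threshold p ~ 1/n).


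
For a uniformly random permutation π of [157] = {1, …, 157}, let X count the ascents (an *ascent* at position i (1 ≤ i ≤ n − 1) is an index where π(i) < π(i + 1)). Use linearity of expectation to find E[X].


Write X = Σ X_I over i = 1, …, 156, with X_I the indicator of one ascent.
There are 156 indicators.
For each fixed i, the pair (π(i), π(i+1)) is a uniformly random ordered pair of distinct values from {1, …, 157}; by symmetry P[π(i) < π(i+1)] = 1/2.
By linearity: E[X] = 156 · (1/2) = (157 − 1) · (1/2) = 78 ≈ 78.000000.

E[X] = 78 = 78.000000.


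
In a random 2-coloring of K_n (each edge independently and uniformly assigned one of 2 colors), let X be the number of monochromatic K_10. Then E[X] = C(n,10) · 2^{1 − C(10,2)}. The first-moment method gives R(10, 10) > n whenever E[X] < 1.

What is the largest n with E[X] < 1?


We need C(n, 10) · 2^{1 − 45} < 1, i.e. C(n, 10) < 2^{45 − 1} = 17592186044416.
Check values of n near the boundary:
  n = 99: C(99, 10) = 15579278510796; 15579278510796 < 17592186044416? YES
  n = 100: C(100, 10) = 17310309456440; 17310309456440 < 17592186044416? YES
  n = 101: C(101, 10) = 19212541264840; 19212541264840 < 17592186044416? NO
The largest n with C(n, 10) < 17592186044416 is n = 100 (where E[X] = 2163788682055/2199023255552 ≈ 0.9840). Hence R(10, 10) > 100, i.e. R(10, 10) ≥ 101.

Largest n = 100; hence R(10, 10) > 100.


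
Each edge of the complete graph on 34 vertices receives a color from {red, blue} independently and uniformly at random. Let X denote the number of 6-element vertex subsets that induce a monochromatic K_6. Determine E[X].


Let X = Σ_S X_S over the C(34, 6) = 1344904 subsets S of size 6, where X_S = 1 if the K_6 on S is monochromatic.
For a fixed S, the K_6 on S has C(6, 2) = 15 edges. P[all 15 edges red] = (1/2)^15, and likewise for blue, so P[monochromatic] = 2·(1/2)^15 = 2^{1 − 15} = 1/16384.
By linearity: E[X] = C(34, 6) · 2^{1 − 15} = 1344904 · 1/16384 = 168113/2048.
Numerically: E[X] ≈ 82.086426.

E[X] = C(34,6)·2^(1−C(6,2)) = 168113/2048 ≈ 82.086426.


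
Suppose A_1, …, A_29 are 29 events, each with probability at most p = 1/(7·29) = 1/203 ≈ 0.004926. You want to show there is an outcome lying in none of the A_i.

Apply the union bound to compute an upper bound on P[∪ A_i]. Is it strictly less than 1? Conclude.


Union bound: P[∪_{i=1}^{29} A_i] ≤ Σ_i P[A_i] ≤ 29·p = 29·(1/203) = 1/7.
Numerically: 1/7 ≈ 0.142857.
Is 1/7 < 1? YES.
Since P[∪ A_i] ≤ 1/7 < 1, the complement has P[∩ A_i^c] ≥ 1 − 1/7 = 6/7 > 0, so some outcome avoids every A_i.

29·p = 1/7 ≈ 0.142857; existence CERTIFIED by the union bound.


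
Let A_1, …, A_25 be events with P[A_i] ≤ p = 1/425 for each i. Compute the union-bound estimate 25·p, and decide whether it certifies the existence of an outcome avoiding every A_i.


Union bound: P[∪_{i=1}^{25} A_i] ≤ Σ_i P[A_i] ≤ 25·p = 25·(1/425) = 1/17.
Numerically: 1/17 ≈ 0.0588.
Is 1/17 < 1? YES.
Since P[∪ A_i] ≤ 1/17 < 1, the complement has P[∩ A_i^c] ≥ 1 − 1/17 = 16/17 > 0, so some outcome avoids every A_i.

25·p = 1/17 ≈ 0.0588; existence CERTIFIED by the union bound.


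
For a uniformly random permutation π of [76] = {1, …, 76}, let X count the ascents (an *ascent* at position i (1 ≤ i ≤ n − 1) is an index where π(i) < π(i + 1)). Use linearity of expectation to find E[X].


Write X = Σ X_I over i = 1, …, 75, with X_I the indicator of one ascent.
There are 75 indicators.
For each fixed i, the pair (π(i), π(i+1)) is a uniformly random ordered pair of distinct values from {1, …, 76}; by symmetry P[π(i) < π(i+1)] = 1/2.
By linearity: E[X] = 75 · (1/2) = (76 − 1) · (1/2) = 75/2 ≈ 37.500000.

E[X] = 75/2 = 37.500000.


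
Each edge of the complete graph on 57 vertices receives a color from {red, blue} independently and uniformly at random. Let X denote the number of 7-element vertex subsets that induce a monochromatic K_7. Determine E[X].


Let X = Σ_S X_S over the C(57, 7) = 264385836 subsets S of size 7, where X_S = 1 if the K_7 on S is monochromatic.
For a fixed S, the K_7 on S has C(7, 2) = 21 edges. P[all 21 edges red] = (1/2)^21, and likewise for blue, so P[monochromatic] = 2·(1/2)^21 = 2^{1 − 21} = 1/1048576.
By linearity of expectation: E[X] = C(57, 7) · 2^{1 − 21} = 264385836 · 1/1048576 = 66096459/262144.
Numerically: E[X] ≈ 252.137981.

E[X] = C(57,7)·2^(1−C(7,2)) = 66096459/262144 ≈ 252.137981.


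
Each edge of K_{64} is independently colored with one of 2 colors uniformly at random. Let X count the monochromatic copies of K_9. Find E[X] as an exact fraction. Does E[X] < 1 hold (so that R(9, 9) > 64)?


E[X] = C(64, 9) · 2^{1 − 36} = 27540584512 · 2^{−35} = 27540584512/34359738368.
As a reduced fraction: E[X] = 430321633/536870912 ≈ 0.802.
Is E[X] < 1? YES.
Since E[X] < 1, there exists a 2-coloring of K_{64} with no monochromatic K_9; hence R(9, 9) > 64.

E[X] = 430321633/536870912 ≈ 0.802; E[X] < 1, so R(9, 9) > 64.


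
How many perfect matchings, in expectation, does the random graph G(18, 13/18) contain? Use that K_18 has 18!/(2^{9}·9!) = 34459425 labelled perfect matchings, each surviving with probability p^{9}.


K_18 has 18!/(2^{9}·9!) = 34459425 labelled perfect matchings.
For each such perfect matching H, let X_H = 1 if all 9 edges of H are present in G. Then P[X_H = 1] = p^{9} = (13/18)^{9} = 10604499373/198359290368.
Summing the indicators: E[X] = Σ_H E[X_H] = 34459425 · p^{9} = 34459425 · 10604499373/198359290368 = 4511419145758525/2448880128.
Numerically: E[X] ≈ 1.842e+06.

E[X] = 34459425 · (13/18)^{9} = 4511419145758525/2448880128 ≈ 1.842e+06.


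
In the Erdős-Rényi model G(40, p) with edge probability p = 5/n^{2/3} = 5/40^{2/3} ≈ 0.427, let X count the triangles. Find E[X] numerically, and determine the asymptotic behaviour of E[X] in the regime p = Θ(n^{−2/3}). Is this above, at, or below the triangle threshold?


Number of potential triangles: C(40, 3) = 9880.
Each occurs with probability p³ ≈ (0.427)³ ≈ 7.81250e-02.
By linearity: E[X] = C(40, 3)·p³ ≈ 9880 · 7.81250e-02 ≈ 771.875.
Since α = 2/3 < 1, p = c/n^{2/3} ≫ 1/n is above the triangle threshold p ~ 1/n. Asymptotically E[X] ~ (c³/6)·n^{3(1−α)} = (5³/6)·n^{1} → ∞; triangles are abundant w.h.p.

E[X] ≈ 771.875; in regime p = Θ(1/n^{2/3}) E[X] diverges (above the triangle threshold p ~ 1/n).


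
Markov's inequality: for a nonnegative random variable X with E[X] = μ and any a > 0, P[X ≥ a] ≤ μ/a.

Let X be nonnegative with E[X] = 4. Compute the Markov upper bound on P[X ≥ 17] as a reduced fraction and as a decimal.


μ = E[X] = 4, a = 17.
Markov: P[X ≥ 17] ≤ μ/a = (4)/17 = 4/17.
Numerically: ≈ 0.23529.
(Since a = 17 > μ = 4.00000, the bound 4/17 is < 1 and informative.)

P[X ≥ 17] ≤ 4/17 ≈ 0.23529.


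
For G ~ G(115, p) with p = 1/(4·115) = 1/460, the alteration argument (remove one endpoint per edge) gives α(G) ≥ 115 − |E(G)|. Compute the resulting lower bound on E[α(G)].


E[|E(G)|] = C(115, 2)·p = 6555 · (1/460) = 57/4.
E[α(G)] ≥ n − E[|E(G)|] = 115 − 57/4 = 403/4.
Numerically: ≈ 100.750000.
(This is only a lower bound; the true E[α(G)] may be larger.)

E[α(G)] ≥ 403/4 ≈ 100.750000.


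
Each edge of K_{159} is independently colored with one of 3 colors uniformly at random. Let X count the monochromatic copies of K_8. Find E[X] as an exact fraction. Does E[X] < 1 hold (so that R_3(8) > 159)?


E[X] = C(159, 8) · 3^{1 − 28} = 8471208603429 · 3^{−27} = 8471208603429/7625597484987.
As a reduced fraction: E[X] = 941245400381/847288609443 ≈ 1.1109.
Is E[X] < 1? NO.
Since E[X] ≥ 1, the first-moment bound is inconclusive at n = 159; it does NOT by itself certify R_3(8) > 159.

E[X] = 941245400381/847288609443 ≈ 1.1109; E[X] ≥ 1; first-moment method inconclusive here.


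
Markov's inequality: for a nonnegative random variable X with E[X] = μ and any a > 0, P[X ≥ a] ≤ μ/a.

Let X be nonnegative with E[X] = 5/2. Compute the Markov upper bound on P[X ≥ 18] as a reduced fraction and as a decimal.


μ = E[X] = 5/2, a = 18.
Markov: P[X ≥ 18] ≤ μ/a = (5/2)/18 = 5/36.
Numerically: ≈ 0.13889.
(Since a = 18 > μ = 2.50000, the bound 5/36 is < 1 and informative.)

P[X ≥ 18] ≤ 5/36 ≈ 0.13889.


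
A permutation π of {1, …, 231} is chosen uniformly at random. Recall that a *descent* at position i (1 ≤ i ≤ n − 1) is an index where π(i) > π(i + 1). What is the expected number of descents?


Write X = Σ X_I over i = 1, …, 230, with X_I the indicator of one descent.
There are 230 indicators.
For each fixed i, the pair (π(i), π(i+1)) is a uniformly random ordered pair of distinct values from {1, …, 231}; by symmetry P[π(i) > π(i+1)] = 1/2.
By linearity: E[X] = 230 · (1/2) = (231 − 1) · (1/2) = 115 ≈ 115.000000.

E[X] = 115 = 115.000000.


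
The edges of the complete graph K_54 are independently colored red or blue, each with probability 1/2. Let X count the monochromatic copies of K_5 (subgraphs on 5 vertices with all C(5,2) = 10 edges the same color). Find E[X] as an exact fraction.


Let X = Σ_S X_S over the C(54, 5) = 3162510 subsets S of size 5, where X_S = 1 if the K_5 on S is monochromatic.
For a fixed S, the K_5 on S has C(5, 2) = 10 edges. P[all 10 edges red] = (1/2)^10, and likewise for blue, so P[monochromatic] = 2·(1/2)^10 = 2^{1 − 10} = 1/512.
Summing: E[X] = C(54, 5) · 2^{1 − 10} = 3162510 · 1/512 = 1581255/256.
Numerically: E[X] ≈ 6176.7773.

E[X] = C(54,5)·2^(1−C(5,2)) = 1581255/256 ≈ 6176.7773.


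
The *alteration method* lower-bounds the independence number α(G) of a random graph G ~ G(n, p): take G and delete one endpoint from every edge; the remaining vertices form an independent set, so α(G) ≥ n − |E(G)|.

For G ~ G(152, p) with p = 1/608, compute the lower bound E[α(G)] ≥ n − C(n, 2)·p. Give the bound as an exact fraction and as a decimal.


E[|E(G)|] = C(152, 2)·p = 11476 · (1/608) = 151/8.
E[α(G)] ≥ n − E[|E(G)|] = 152 − 151/8 = 1065/8.
Numerically: ≈ 133.125000.
(This is only a lower bound; the true E[α(G)] may be larger.)

E[α(G)] ≥ 1065/8 ≈ 133.125000.


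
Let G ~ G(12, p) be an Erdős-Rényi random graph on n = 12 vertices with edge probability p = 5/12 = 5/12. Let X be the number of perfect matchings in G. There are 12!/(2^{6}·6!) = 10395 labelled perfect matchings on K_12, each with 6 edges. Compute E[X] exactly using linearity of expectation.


K_12 has 12!/(2^{6}·6!) = 10395 labelled perfect matchings.
For each such perfect matching H, let X_H = 1 if all 6 edges of H are present in G. Then P[X_H = 1] = p^{6} = (5/12)^{6} = 15625/2985984.
Summing the indicators: E[X] = Σ_H E[X_H] = 10395 · p^{6} = 10395 · 15625/2985984 = 6015625/110592.
Numerically: E[X] ≈ 54.395.

E[X] = 10395 · (5/12)^{6} = 6015625/110592 ≈ 54.395.


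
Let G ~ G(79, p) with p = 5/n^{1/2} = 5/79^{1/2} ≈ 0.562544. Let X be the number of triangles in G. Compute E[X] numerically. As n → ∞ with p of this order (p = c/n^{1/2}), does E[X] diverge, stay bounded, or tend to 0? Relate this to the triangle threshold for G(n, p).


Number of potential triangles: C(79, 3) = 79079.
Each occurs with probability p³ ≈ (0.562544)³ ≈ 1.78020237e-01.
By linearity: E[X] = C(79, 3)·p³ ≈ 79079 · 1.78020237e-01 ≈ 14077.662360.
Since α = 1/2 < 1, p = c/n^{1/2} ≫ 1/n is above the triangle threshold p ~ 1/n. Asymptotically E[X] ~ (c³/6)·n^{3(1−α)} = (5³/6)·n^{1.5} → ∞; triangles are abundant w.h.p.

E[X] ≈ 14077.662360; in regime p = Θ(1/n^{1/2}) E[X] diverges (above the triangle threshold p ~ 1/n).


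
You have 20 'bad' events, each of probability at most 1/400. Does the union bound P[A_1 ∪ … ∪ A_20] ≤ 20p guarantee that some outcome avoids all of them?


Union bound: P[∪_{i=1}^{20} A_i] ≤ Σ_i P[A_i] ≤ 20·p = 20·(1/400) = 1/20.
Numerically: 1/20 ≈ 0.0500.
Is 1/20 < 1? YES.
Since P[∪ A_i] ≤ 1/20 < 1, the complement has P[∩ A_i^c] ≥ 1 − 1/20 = 19/20 > 0, so some outcome avoids every A_i.

20·p = 1/20 ≈ 0.0500; existence CERTIFIED by the union bound.
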